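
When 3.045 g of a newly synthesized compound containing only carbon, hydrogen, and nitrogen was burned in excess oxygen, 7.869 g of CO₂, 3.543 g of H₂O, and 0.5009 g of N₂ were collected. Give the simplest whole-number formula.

mol C = 7.869 g CO₂ ÷ 44.009 g/mol = 0.17880 mol
mol H = 2 × 3.543 g H₂O ÷ 18.015 g/mol = 0.39334 mol
mol N = 2 × 0.5009 g N₂ ÷ 28.014 g/mol = 0.035761 mol
Divide by the smallest (0.035761 mol): C 5.000, H 10.999, N 1.000

C5H11N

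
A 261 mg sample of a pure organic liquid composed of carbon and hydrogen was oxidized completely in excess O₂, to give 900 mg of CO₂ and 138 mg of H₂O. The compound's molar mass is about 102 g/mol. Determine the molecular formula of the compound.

mol C = 0.900 g CO₂ ÷ 44.009 g/mol = 0.02045 mol
mol H = 2 × 0.138 g H₂O ÷ 18.015 g/mol = 0.01532 mol
Divide by the smallest (0.01532 mol): C 1.335, H 1.000
Multiplying each by 3 gives whole numbers: C 4.00, H 3.00
Empirical formula: C4H3
Empirical-formula mass = 51.07 g/mol; 102 ÷ 51.07 ≈ 2, so the molecular formula is C8H6.

C8H6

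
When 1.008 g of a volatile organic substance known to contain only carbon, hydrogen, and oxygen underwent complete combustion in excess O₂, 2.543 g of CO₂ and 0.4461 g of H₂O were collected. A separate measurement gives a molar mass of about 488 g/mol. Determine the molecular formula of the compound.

C28H24O8

mol C = 2.543 g CO₂ ÷ 44.009 g/mol = 0.057784 mol
mol H = 2 × 0.4461 g H₂O ÷ 18.015 g/mol = 0.049525 mol
mass O = 1.008 − (0.69404 + 0.049922) = 0.26404 g → mol O = 0.26404 ÷ 15.999 = 0.016503 mol
Divide by the smallest (0.016503 mol): C 3.501, H 3.001, O 1.000
Multiplying each by 2 gives whole numbers: C 7.00, H 6.00, O 2.00
Empirical formula: C7H6O2
Empirical-formula mass = 122.12 g/mol; 488 ÷ 122.12 ≈ 4, so the molecular formula is C28H24O8.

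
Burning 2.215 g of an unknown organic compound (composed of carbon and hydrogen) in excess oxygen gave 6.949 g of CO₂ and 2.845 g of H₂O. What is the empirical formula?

mol C = 6.949 g CO₂ ÷ 44.009 g/mol = 0.15790 mol
mol H = 2 × 2.845 g H₂O ÷ 18.015 g/mol = 0.31585 mol
Divide by the smallest (0.15790 mol): C 1.000, H 2.000

CH2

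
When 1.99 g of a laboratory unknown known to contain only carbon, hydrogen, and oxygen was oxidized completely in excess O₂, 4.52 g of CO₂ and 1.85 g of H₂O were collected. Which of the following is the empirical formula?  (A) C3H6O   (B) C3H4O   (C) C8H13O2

mol C = 4.52 g CO₂ ÷ 44.009 g/mol = 0.1027 mol
mol H = 2 × 1.85 g H₂O ÷ 18.015 g/mol = 0.2054 mol
mass O = 1.99 − (1.234 + 0.2070) = 0.5494 g → mol O = 0.5494 ÷ 15.999 = 0.03434 mol
Divide by the smallest (0.03434 mol): C 2.991, H 5.981, O 1.000

(A) C3H6O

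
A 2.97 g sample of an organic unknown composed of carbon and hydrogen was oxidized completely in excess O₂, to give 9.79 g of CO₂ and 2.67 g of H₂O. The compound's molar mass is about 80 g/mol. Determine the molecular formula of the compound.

mol C = 9.79 g CO₂ ÷ 44.009 g/mol = 0.2225 mol
mol H = 2 × 2.67 g H₂O ÷ 18.015 g/mol = 0.2964 mol
Divide by the smallest (0.2225 mol): C 1.000, H 1.332
Multiplying each by 3 gives whole numbers: C 3.00, H 4.00
Empirical formula: C3H4
Empirical-formula mass = 40.06 g/mol; 80 ÷ 40.06 ≈ 2, so the molecular formula is C6H8.

C6H8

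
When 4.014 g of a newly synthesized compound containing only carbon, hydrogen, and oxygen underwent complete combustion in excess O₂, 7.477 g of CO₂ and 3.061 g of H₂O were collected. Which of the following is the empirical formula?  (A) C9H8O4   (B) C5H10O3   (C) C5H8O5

mol C = 7.477 g CO₂ ÷ 44.009 g/mol = 0.16990 mol
mol H = 2 × 3.061 g H₂O ÷ 18.015 g/mol = 0.33983 mol
mass O = 4.014 − (2.0406 + 0.34255) = 1.6308 g → mol O = 1.6308 ÷ 15.999 = 0.10193 mol
Divide by the smallest (0.10193 mol): C 1.667, H 3.334, O 1.000
Multiplying each by 3 gives whole numbers: C 5.00, H 10.00, O 3.00

(B) C5H10O3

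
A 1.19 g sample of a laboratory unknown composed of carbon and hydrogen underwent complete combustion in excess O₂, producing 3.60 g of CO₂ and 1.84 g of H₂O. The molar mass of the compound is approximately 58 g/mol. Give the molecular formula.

C4H10

mol C = 3.60 g CO₂ ÷ 44.009 g/mol = 0.08180 mol
mol H = 2 × 1.84 g H₂O ÷ 18.015 g/mol = 0.2043 mol
Divide by the smallest (0.08180 mol): C 1.000, H 2.497
Multiplying each by 2 gives whole numbers: C 2.00, H 4.99
Empirical formula: C2H5
Empirical-formula mass = 29.06 g/mol; 58 ÷ 29.06 ≈ 2, so the molecular formula is C4H10.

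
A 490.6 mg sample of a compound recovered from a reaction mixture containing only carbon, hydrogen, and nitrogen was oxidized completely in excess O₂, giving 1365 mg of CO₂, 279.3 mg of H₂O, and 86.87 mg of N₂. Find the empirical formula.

mol C = 1.365 g CO₂ ÷ 44.009 g/mol = 0.031016 mol
mol H = 2 × 0.2793 g H₂O ÷ 18.015 g/mol = 0.031007 mol
mol N = 2 × 0.08687 g N₂ ÷ 28.014 g/mol = 0.0062019 mol
Divide by the smallest (0.0062019 mol): C 5.001, H 5.000, N 1.000

C5H5N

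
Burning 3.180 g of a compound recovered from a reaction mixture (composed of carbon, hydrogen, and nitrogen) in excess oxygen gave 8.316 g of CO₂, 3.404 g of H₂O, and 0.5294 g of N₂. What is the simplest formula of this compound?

C5H10N

mol C = 8.316 g CO₂ ÷ 44.009 g/mol = 0.18896 mol
mol H = 2 × 3.404 g H₂O ÷ 18.015 g/mol = 0.37791 mol
mol N = 2 × 0.5294 g N₂ ÷ 28.014 g/mol = 0.037795 mol
Divide by the smallest (0.037795 mol): C 5.000, H 9.999, N 1.000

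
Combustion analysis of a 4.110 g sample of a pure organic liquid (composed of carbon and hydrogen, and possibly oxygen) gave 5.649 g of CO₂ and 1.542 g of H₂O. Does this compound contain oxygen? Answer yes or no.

yes

mol C = 5.649 g CO₂ ÷ 44.009 g/mol = 0.12836 mol
mol H = 2 × 1.542 g H₂O ÷ 18.015 g/mol = 0.17119 mol
C and H account for only 1.7143 g of the 4.110 g sample; the remaining 2.3957 g must be oxygen.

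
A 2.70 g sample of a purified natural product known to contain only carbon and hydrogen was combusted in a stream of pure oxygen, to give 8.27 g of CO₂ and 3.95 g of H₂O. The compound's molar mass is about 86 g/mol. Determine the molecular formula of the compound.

C6H14

mol C = 8.27 g CO₂ ÷ 44.009 g/mol = 0.1879 mol
mol H = 2 × 3.95 g H₂O ÷ 18.015 g/mol = 0.4385 mol
Divide by the smallest (0.1879 mol): C 1.000, H 2.334
Multiplying each by 3 gives whole numbers: C 3.00, H 7.00
Empirical formula: C3H7
Empirical-formula mass = 43.09 g/mol; 86 ÷ 43.09 ≈ 2, so the molecular formula is C6H14.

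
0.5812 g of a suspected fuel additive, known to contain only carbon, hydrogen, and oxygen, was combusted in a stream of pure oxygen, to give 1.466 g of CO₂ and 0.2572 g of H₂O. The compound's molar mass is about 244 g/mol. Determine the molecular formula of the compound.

C14H12O4

mol C = 1.466 g CO₂ ÷ 44.009 g/mol = 0.033311 mol
mol H = 2 × 0.2572 g H₂O ÷ 18.015 g/mol = 0.028554 mol
mass O = 0.5812 − (0.40010 + 0.028782) = 0.15231 g → mol O = 0.15231 ÷ 15.999 = 0.0095203 mol
Divide by the smallest (0.0095203 mol): C 3.499, H 2.999, O 1.000
Multiplying each by 2 gives whole numbers: C 7.00, H 6.00, O 2.00
Empirical formula: C7H6O2
Empirical-formula mass = 122.12 g/mol; 244 ÷ 122.12 ≈ 2, so the molecular formula is C14H12O4.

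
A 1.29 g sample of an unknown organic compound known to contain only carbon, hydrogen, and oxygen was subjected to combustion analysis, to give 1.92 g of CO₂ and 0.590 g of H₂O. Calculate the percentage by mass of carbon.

mol C = 1.92 g CO₂ ÷ 44.009 g/mol = 0.04363 mol
mol H = 2 × 0.590 g H₂O ÷ 18.015 g/mol = 0.06550 mol
mass O = 1.29 − (0.5240 + 0.06602) = 0.7000 g → mol O = 0.7000 ÷ 15.999 = 0.04375 mol
mass % C = 0.5240 g ÷ 1.29 g × 100%

40.6%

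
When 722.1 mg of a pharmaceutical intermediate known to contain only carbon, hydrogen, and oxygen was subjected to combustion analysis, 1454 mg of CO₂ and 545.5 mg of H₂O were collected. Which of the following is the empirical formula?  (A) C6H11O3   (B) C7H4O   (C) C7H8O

(A) C6H11O3

mol C = 1.454 g CO₂ ÷ 44.009 g/mol = 0.033039 mol
mol H = 2 × 0.5455 g H₂O ÷ 18.015 g/mol = 0.060561 mol
mass O = 0.7221 − (0.39683 + 0.061045) = 0.26423 g → mol O = 0.26423 ÷ 15.999 = 0.016515 mol
Divide by the smallest (0.016515 mol): C 2.000, H 3.667, O 1.000
Multiplying each by 3 gives whole numbers: C 6.00, H 11.00, O 3.00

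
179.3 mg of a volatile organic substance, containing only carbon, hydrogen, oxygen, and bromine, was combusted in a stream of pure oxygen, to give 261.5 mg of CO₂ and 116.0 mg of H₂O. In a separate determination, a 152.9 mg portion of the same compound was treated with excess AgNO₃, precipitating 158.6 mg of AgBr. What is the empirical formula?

mol C = 0.2615 g CO₂ ÷ 44.009 g/mol = 0.0059420 mol
mol H = 2 × 0.1160 g H₂O ÷ 18.015 g/mol = 0.012878 mol
From the AgBr data: mol Br per gram of compound = (0.1586 ÷ 187.772) ÷ 0.1529 = 0.0055241 mol/g, so in the 0.1793 g combustion sample mol Br = 0.00099048 mol
mass O = 0.1793 − (0.071369 + 0.012981 + 0.079143) = 0.015807 g → mol O = 0.015807 ÷ 15.999 = 0.00098798 mol
Divide by the smallest (0.00098798 mol): C 6.014, H 13.035, Br 1.003, O 1.000

C6H13BrO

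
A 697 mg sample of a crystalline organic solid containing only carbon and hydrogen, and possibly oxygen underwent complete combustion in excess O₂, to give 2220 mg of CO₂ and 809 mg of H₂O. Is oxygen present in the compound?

mol C = 2.22 g CO₂ ÷ 44.009 g/mol = 0.05044 mol
mol H = 2 × 0.809 g H₂O ÷ 18.015 g/mol = 0.08981 mol
C and H together account for 0.6964 g — essentially the entire 0.697 g sample — so the compound contains no oxygen.

no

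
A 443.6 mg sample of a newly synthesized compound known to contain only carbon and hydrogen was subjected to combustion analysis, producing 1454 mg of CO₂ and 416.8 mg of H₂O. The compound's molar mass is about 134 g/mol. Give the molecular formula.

mol C = 1.454 g CO₂ ÷ 44.009 g/mol = 0.033039 mol
mol H = 2 × 0.4168 g H₂O ÷ 18.015 g/mol = 0.046273 mol
Divide by the smallest (0.033039 mol): C 1.000, H 1.401
Multiplying each by 5 gives whole numbers: C 5.00, H 7.00
Empirical formula: C5H7
Empirical-formula mass = 67.11 g/mol; 134 ÷ 67.11 ≈ 2, so the molecular formula is C10H14.

C10H14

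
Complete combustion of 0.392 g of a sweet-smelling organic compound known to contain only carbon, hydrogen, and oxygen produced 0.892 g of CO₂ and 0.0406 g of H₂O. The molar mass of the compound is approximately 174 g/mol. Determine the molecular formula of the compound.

mol C = 0.892 g CO₂ ÷ 44.009 g/mol = 0.02027 mol
mol H = 2 × 0.0406 g H₂O ÷ 18.015 g/mol = 0.004507 mol
mass O = 0.392 − (0.2434 + 0.004543) = 0.1440 g → mol O = 0.1440 ÷ 15.999 = 0.009001 mol
Divide by the smallest (0.004507 mol): C 4.497, H 1.000, O 1.997
Multiplying each by 2 gives whole numbers: C 8.99, H 2.00, O 3.99
Empirical formula: C9H2O4
Empirical-formula mass = 174.11 g/mol; 174 ÷ 174.11 ≈ 1, so the molecular formula is C9H2O4.

C9H2O4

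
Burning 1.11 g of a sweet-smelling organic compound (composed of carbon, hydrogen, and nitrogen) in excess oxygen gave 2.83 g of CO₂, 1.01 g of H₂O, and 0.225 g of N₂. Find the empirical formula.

mol C = 2.83 g CO₂ ÷ 44.009 g/mol = 0.06431 mol
mol H = 2 × 1.01 g H₂O ÷ 18.015 g/mol = 0.1121 mol
mol N = 2 × 0.225 g N₂ ÷ 28.014 g/mol = 0.01606 mol
Divide by the smallest (0.01606 mol): C 4.003, H 6.980, N 1.000

C4H7N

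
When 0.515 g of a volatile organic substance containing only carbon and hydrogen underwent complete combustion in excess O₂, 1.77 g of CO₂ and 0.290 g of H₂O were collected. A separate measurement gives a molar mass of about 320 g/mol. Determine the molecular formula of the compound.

C25H20

mol C = 1.77 g CO₂ ÷ 44.009 g/mol = 0.04022 mol
mol H = 2 × 0.290 g H₂O ÷ 18.015 g/mol = 0.03220 mol
Divide by the smallest (0.03220 mol): C 1.249, H 1.000
Multiplying each by 4 gives whole numbers: C 5.00, H 4.00
Empirical formula: C5H4
Empirical-formula mass = 64.09 g/mol; 320 ÷ 64.09 ≈ 5, so the molecular formula is C25H20.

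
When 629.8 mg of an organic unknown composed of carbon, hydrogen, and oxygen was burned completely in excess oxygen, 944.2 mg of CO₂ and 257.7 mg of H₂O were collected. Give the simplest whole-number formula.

mol C = 0.9442 g CO₂ ÷ 44.009 g/mol = 0.021455 mol
mol H = 2 × 0.2577 g H₂O ÷ 18.015 g/mol = 0.028609 mol
mass O = 0.6298 − (0.25769 + 0.028838) = 0.34327 g → mol O = 0.34327 ÷ 15.999 = 0.021456 mol
Divide by the smallest (0.021455 mol): C 1.000, H 1.333, O 1.000
Multiplying each by 3 gives whole numbers: C 3.00, H 4.00, O 3.00

C3H4O3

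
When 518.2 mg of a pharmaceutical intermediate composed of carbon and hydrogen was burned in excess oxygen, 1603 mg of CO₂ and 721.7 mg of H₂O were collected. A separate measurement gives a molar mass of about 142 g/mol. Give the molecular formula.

mol C = 1.603 g CO₂ ÷ 44.009 g/mol = 0.036424 mol
mol H = 2 × 0.7217 g H₂O ÷ 18.015 g/mol = 0.080122 mol
Divide by the smallest (0.036424 mol): C 1.000, H 2.200
Multiplying each by 5 gives whole numbers: C 5.00, H 11.00
Empirical formula: C5H11
Empirical-formula mass = 71.14 g/mol; 142 ÷ 71.14 ≈ 2, so the molecular formula is C10H22.

C10H22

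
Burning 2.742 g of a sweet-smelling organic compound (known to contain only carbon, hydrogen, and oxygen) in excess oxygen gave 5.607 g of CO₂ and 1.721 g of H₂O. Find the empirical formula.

C2H3O

mol C = 5.607 g CO₂ ÷ 44.009 g/mol = 0.12741 mol
mol H = 2 × 1.721 g H₂O ÷ 18.015 g/mol = 0.19106 mol
mass O = 2.742 − (1.5303 + 0.19259) = 1.0191 g → mol O = 1.0191 ÷ 15.999 = 0.063700 mol
Divide by the smallest (0.063700 mol): C 2.000, H 2.999, O 1.000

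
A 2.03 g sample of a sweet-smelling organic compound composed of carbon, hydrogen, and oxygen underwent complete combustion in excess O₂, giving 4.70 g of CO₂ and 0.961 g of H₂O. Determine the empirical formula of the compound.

mol C = 4.70 g CO₂ ÷ 44.009 g/mol = 0.1068 mol
mol H = 2 × 0.961 g H₂O ÷ 18.015 g/mol = 0.1067 mol
mass O = 2.03 − (1.283 + 0.1075) = 0.6397 g → mol O = 0.6397 ÷ 15.999 = 0.03999 mol
Divide by the smallest (0.03999 mol): C 2.671, H 2.668, O 1.000
Multiplying each by 3 gives whole numbers: C 8.01, H 8.00, O 3.00

C8H8O3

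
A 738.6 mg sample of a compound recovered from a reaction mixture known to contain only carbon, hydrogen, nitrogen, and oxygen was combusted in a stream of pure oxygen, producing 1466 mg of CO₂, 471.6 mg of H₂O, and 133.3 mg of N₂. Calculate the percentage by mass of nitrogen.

mol C = 1.466 g CO₂ ÷ 44.009 g/mol = 0.033311 mol
mol H = 2 × 0.4716 g H₂O ÷ 18.015 g/mol = 0.052356 mol
mol N = 2 × 0.1333 g N₂ ÷ 28.014 g/mol = 0.0095167 mol
mass O = 0.7386 − (0.40010 + 0.052775 + 0.13330) = 0.15242 g → mol O = 0.15242 ÷ 15.999 = 0.0095270 mol
mass % N = 0.13330 g ÷ 0.7386 g × 100%

18.05%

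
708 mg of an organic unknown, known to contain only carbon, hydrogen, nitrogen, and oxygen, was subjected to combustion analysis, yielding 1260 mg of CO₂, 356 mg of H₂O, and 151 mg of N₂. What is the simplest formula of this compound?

mol C = 1.26 g CO₂ ÷ 44.009 g/mol = 0.02863 mol
mol H = 2 × 0.356 g H₂O ÷ 18.015 g/mol = 0.03952 mol
mol N = 2 × 0.151 g N₂ ÷ 28.014 g/mol = 0.01078 mol
mass O = 0.708 − (0.3439 + 0.03984 + 0.1510) = 0.1733 g → mol O = 0.1733 ÷ 15.999 = 0.01083 mol
Divide by the smallest (0.01078 mol): C 2.656, H 3.666, N 1.000, O 1.005
Multiplying each by 3 gives whole numbers: C 7.97, H 11.00, N 3.00, O 3.01

C8H11N3O3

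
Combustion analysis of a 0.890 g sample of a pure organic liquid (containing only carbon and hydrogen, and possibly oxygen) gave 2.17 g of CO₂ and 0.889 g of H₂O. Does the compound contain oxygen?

mol C = 2.17 g CO₂ ÷ 44.009 g/mol = 0.04931 mol
mol H = 2 × 0.889 g H₂O ÷ 18.015 g/mol = 0.09870 mol
C and H account for only 0.6917 g of the 0.890 g sample; the remaining 0.1983 g must be oxygen.

yes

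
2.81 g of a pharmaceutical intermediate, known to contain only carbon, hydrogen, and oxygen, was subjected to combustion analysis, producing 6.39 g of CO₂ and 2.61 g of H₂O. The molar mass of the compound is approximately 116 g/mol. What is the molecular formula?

mol C = 6.39 g CO₂ ÷ 44.009 g/mol = 0.1452 mol
mol H = 2 × 2.61 g H₂O ÷ 18.015 g/mol = 0.2898 mol
mass O = 2.81 − (1.744 + 0.2921) = 0.7740 g → mol O = 0.7740 ÷ 15.999 = 0.04838 mol
Divide by the smallest (0.04838 mol): C 3.001, H 5.990, O 1.000
Empirical formula: C3H6O
Empirical-formula mass = 58.08 g/mol; 116 ÷ 58.08 ≈ 2, so the molecular formula is C6H12O2.

C6H12O2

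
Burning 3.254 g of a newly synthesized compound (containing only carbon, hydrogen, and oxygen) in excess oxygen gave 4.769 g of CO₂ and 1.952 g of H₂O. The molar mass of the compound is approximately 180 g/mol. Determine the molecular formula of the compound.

C6H12O6

mol C = 4.769 g CO₂ ÷ 44.009 g/mol = 0.10836 mol
mol H = 2 × 1.952 g H₂O ÷ 18.015 g/mol = 0.21671 mol
mass O = 3.254 − (1.3016 + 0.21844) = 1.7340 g → mol O = 1.7340 ÷ 15.999 = 0.10838 mol
Divide by the smallest (0.10836 mol): C 1.000, H 2.000, O 1.000
Empirical formula: CH2O
Empirical-formula mass = 30.03 g/mol; 180 ÷ 30.03 ≈ 6, so the molecular formula is C6H12O6.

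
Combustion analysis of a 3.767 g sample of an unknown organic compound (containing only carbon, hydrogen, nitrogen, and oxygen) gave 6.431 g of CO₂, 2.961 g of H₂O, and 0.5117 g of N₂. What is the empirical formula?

mol C = 6.431 g CO₂ ÷ 44.009 g/mol = 0.14613 mol
mol H = 2 × 2.961 g H₂O ÷ 18.015 g/mol = 0.32873 mol
mol N = 2 × 0.5117 g N₂ ÷ 28.014 g/mol = 0.036532 mol
mass O = 3.767 − (1.7552 + 0.33136 + 0.51170) = 1.1688 g → mol O = 1.1688 ÷ 15.999 = 0.073054 mol
Divide by the smallest (0.036532 mol): C 4.000, H 8.998, N 1.000, O 2.000

C4H9NO2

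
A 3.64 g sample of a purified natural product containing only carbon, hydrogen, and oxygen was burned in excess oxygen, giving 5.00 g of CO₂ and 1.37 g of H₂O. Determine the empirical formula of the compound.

C6H8O7

mol C = 5.00 g CO₂ ÷ 44.009 g/mol = 0.1136 mol
mol H = 2 × 1.37 g H₂O ÷ 18.015 g/mol = 0.1521 mol
mass O = 3.64 − (1.365 + 0.1533) = 2.122 g → mol O = 2.122 ÷ 15.999 = 0.1326 mol
Divide by the smallest (0.1136 mol): C 1.000, H 1.339, O 1.167
Multiplying each by 6 gives whole numbers: C 6.00, H 8.03, O 7.00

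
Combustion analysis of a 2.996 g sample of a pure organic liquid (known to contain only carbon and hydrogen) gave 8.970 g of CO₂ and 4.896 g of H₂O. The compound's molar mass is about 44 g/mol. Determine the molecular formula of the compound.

C3H8

mol C = 8.970 g CO₂ ÷ 44.009 g/mol = 0.20382 mol
mol H = 2 × 4.896 g H₂O ÷ 18.015 g/mol = 0.54355 mol
Divide by the smallest (0.20382 mol): C 1.000, H 2.667
Multiplying each by 3 gives whole numbers: C 3.00, H 8.00
Empirical formula: C3H8
Empirical-formula mass = 44.10 g/mol; 44 ÷ 44.10 ≈ 1, so the molecular formula is C3H8.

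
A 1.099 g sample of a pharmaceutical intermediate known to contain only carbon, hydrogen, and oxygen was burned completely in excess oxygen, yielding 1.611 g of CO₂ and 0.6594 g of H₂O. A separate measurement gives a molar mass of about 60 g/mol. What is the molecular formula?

mol C = 1.611 g CO₂ ÷ 44.009 g/mol = 0.036606 mol
mol H = 2 × 0.6594 g H₂O ÷ 18.015 g/mol = 0.073206 mol
mass O = 1.099 − (0.43968 + 0.073791) = 0.58553 g → mol O = 0.58553 ÷ 15.999 = 0.036598 mol
Divide by the smallest (0.036598 mol): C 1.000, H 2.000, O 1.000
Empirical formula: CH2O
Empirical-formula mass = 30.03 g/mol; 60 ÷ 30.03 ≈ 2, so the molecular formula is C2H4O2.

C2H4O2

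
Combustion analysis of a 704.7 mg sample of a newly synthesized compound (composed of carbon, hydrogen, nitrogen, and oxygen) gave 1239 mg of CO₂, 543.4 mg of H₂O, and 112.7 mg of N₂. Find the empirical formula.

mol C = 1.239 g CO₂ ÷ 44.009 g/mol = 0.028153 mol
mol H = 2 × 0.5434 g H₂O ÷ 18.015 g/mol = 0.060328 mol
mol N = 2 × 0.1127 g N₂ ÷ 28.014 g/mol = 0.0080460 mol
mass O = 0.7047 − (0.33815 + 0.060810 + 0.11270) = 0.19304 g → mol O = 0.19304 ÷ 15.999 = 0.012066 mol
Divide by the smallest (0.0080460 mol): C 3.499, H 7.498, N 1.000, O 1.500
Multiplying each by 2 gives whole numbers: C 7.00, H 15.00, N 2.00, O 3.00

C7H15N2O3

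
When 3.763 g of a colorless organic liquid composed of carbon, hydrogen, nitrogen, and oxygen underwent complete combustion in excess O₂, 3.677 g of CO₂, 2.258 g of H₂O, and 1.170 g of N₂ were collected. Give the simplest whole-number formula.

mol C = 3.677 g CO₂ ÷ 44.009 g/mol = 0.083551 mol
mol H = 2 × 2.258 g H₂O ÷ 18.015 g/mol = 0.25068 mol
mol N = 2 × 1.170 g N₂ ÷ 28.014 g/mol = 0.083530 mol
mass O = 3.763 − (1.0035 + 0.25269 + 1.1700) = 1.3368 g → mol O = 1.3368 ÷ 15.999 = 0.083554 mol
Divide by the smallest (0.083530 mol): C 1.000, H 3.001, N 1.000, O 1.000

CH3NO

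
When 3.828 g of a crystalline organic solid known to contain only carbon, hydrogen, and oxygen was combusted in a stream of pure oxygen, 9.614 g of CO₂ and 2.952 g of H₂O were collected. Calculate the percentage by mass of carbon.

68.54%

mol C = 9.614 g CO₂ ÷ 44.009 g/mol = 0.21846 mol
mol H = 2 × 2.952 g H₂O ÷ 18.015 g/mol = 0.32773 mol
mass O = 3.828 − (2.6239 + 0.33035) = 0.87378 g → mol O = 0.87378 ÷ 15.999 = 0.054615 mol
mass % C = 2.6239 g ÷ 3.828 g × 100%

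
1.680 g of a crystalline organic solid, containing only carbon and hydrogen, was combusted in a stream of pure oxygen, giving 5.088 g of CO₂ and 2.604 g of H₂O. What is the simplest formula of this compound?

C2H5

mol C = 5.088 g CO₂ ÷ 44.009 g/mol = 0.11561 mol
mol H = 2 × 2.604 g H₂O ÷ 18.015 g/mol = 0.28909 mol
Divide by the smallest (0.11561 mol): C 1.000, H 2.501
Multiplying each by 2 gives whole numbers: C 2.00, H 5.00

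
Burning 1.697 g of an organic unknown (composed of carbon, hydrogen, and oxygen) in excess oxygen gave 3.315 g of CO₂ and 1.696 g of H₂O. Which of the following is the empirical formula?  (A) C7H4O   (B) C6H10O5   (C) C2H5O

mol C = 3.315 g CO₂ ÷ 44.009 g/mol = 0.075326 mol
mol H = 2 × 1.696 g H₂O ÷ 18.015 g/mol = 0.18829 mol
mass O = 1.697 − (0.90473 + 0.18979) = 0.60247 g → mol O = 0.60247 ÷ 15.999 = 0.037657 mol
Divide by the smallest (0.037657 mol): C 2.000, H 5.000, O 1.000

(C) C2H5O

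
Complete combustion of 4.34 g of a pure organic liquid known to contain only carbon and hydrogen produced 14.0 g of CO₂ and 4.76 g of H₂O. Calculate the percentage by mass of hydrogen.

12.3%

mol C = 14.0 g CO₂ ÷ 44.009 g/mol = 0.3181 mol
mol H = 2 × 4.76 g H₂O ÷ 18.015 g/mol = 0.5284 mol
mass % H = 0.5327 g ÷ 4.34 g × 100%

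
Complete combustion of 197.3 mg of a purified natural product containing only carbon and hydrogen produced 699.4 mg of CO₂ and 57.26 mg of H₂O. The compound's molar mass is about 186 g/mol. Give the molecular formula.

C15H6

mol C = 0.6994 g CO₂ ÷ 44.009 g/mol = 0.015892 mol
mol H = 2 × 0.05726 g H₂O ÷ 18.015 g/mol = 0.0063569 mol
Divide by the smallest (0.0063569 mol): C 2.500, H 1.000
Multiplying each by 2 gives whole numbers: C 5.00, H 2.00
Empirical formula: C5H2
Empirical-formula mass = 62.07 g/mol; 186 ÷ 62.07 ≈ 3, so the molecular formula is C15H6.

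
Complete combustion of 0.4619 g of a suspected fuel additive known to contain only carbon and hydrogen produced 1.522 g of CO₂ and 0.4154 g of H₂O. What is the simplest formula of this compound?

mol C = 1.522 g CO₂ ÷ 44.009 g/mol = 0.034584 mol
mol H = 2 × 0.4154 g H₂O ÷ 18.015 g/mol = 0.046117 mol
Divide by the smallest (0.034584 mol): C 1.000, H 1.333
Multiplying each by 3 gives whole numbers: C 3.00, H 4.00

C3H4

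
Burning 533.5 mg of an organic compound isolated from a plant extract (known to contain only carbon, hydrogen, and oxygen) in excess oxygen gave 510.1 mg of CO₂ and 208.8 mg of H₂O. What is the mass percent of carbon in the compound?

mol C = 0.5101 g CO₂ ÷ 44.009 g/mol = 0.011591 mol
mol H = 2 × 0.2088 g H₂O ÷ 18.015 g/mol = 0.023181 mol
mass O = 0.5335 − (0.13922 + 0.023366) = 0.37092 g → mol O = 0.37092 ÷ 15.999 = 0.023184 mol
mass % C = 0.13922 g ÷ 0.5335 g × 100%

26.10%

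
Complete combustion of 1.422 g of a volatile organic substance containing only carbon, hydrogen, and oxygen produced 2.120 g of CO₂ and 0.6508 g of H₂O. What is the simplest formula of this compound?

mol C = 2.120 g CO₂ ÷ 44.009 g/mol = 0.048172 mol
mol H = 2 × 0.6508 g H₂O ÷ 18.015 g/mol = 0.072251 mol
mass O = 1.422 − (0.57859 + 0.072829) = 0.77058 g → mol O = 0.77058 ÷ 15.999 = 0.048164 mol
Divide by the smallest (0.048164 mol): C 1.000, H 1.500, O 1.000
Multiplying each by 2 gives whole numbers: C 2.00, H 3.00, O 2.00

C2H3O2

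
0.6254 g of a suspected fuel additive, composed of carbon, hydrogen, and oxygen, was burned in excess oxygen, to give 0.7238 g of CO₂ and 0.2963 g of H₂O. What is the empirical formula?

mol C = 0.7238 g CO₂ ÷ 44.009 g/mol = 0.016447 mol
mol H = 2 × 0.2963 g H₂O ÷ 18.015 g/mol = 0.032895 mol
mass O = 0.6254 − (0.19754 + 0.033158) = 0.39470 g → mol O = 0.39470 ÷ 15.999 = 0.024670 mol
Divide by the smallest (0.016447 mol): C 1.000, H 2.000, O 1.500
Multiplying each by 2 gives whole numbers: C 2.00, H 4.00, O 3.00

C2H4O3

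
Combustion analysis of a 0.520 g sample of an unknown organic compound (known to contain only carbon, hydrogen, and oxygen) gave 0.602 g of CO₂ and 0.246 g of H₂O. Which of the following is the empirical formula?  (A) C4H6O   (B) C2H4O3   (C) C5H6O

mol C = 0.602 g CO₂ ÷ 44.009 g/mol = 0.01368 mol
mol H = 2 × 0.246 g H₂O ÷ 18.015 g/mol = 0.02731 mol
mass O = 0.520 − (0.1643 + 0.02753) = 0.3282 g → mol O = 0.3282 ÷ 15.999 = 0.02051 mol
Divide by the smallest (0.01368 mol): C 1.000, H 1.997, O 1.500
Multiplying each by 2 gives whole numbers: C 2.00, H 3.99, O 3.00

(B) C2H4O3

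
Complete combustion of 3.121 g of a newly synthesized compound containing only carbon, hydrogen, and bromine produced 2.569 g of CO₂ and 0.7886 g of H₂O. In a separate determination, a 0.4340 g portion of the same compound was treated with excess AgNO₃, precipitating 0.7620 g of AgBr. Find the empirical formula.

C2H3Br

mol C = 2.569 g CO₂ ÷ 44.009 g/mol = 0.058374 mol
mol H = 2 × 0.7886 g H₂O ÷ 18.015 g/mol = 0.087549 mol
From the AgBr data: mol Br per gram of compound = (0.7620 ÷ 187.772) ÷ 0.4340 = 0.0093505 mol/g, so in the 3.121 g combustion sample mol Br = 0.029183 mol
Divide by the smallest (0.029183 mol): C 2.000, H 3.000, Br 1.000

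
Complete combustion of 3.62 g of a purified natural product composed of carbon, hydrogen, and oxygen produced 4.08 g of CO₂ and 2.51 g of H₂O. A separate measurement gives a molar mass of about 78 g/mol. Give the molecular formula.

C2H6O3

mol C = 4.08 g CO₂ ÷ 44.009 g/mol = 0.09271 mol
mol H = 2 × 2.51 g H₂O ÷ 18.015 g/mol = 0.2787 mol
mass O = 3.62 − (1.114 + 0.2809) = 2.226 g → mol O = 2.226 ÷ 15.999 = 0.1391 mol
Divide by the smallest (0.09271 mol): C 1.000, H 3.006, O 1.500
Multiplying each by 2 gives whole numbers: C 2.00, H 6.01, O 3.00
Empirical formula: C2H6O3
Empirical-formula mass = 78.07 g/mol; 78 ÷ 78.07 ≈ 1, so the molecular formula is C2H6O3.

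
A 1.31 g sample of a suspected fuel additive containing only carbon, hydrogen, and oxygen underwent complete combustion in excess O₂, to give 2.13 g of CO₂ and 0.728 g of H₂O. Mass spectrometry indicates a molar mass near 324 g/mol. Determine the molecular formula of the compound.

mol C = 2.13 g CO₂ ÷ 44.009 g/mol = 0.04840 mol
mol H = 2 × 0.728 g H₂O ÷ 18.015 g/mol = 0.08082 mol
mass O = 1.31 − (0.5813 + 0.08147) = 0.6472 g → mol O = 0.6472 ÷ 15.999 = 0.04045 mol
Divide by the smallest (0.04045 mol): C 1.196, H 1.998, O 1.000
Multiplying each by 5 gives whole numbers: C 5.98, H 9.99, O 5.00
Empirical formula: C6H10O5
Empirical-formula mass = 162.14 g/mol; 324 ÷ 162.14 ≈ 2, so the molecular formula is C12H20O10.

C12H20O10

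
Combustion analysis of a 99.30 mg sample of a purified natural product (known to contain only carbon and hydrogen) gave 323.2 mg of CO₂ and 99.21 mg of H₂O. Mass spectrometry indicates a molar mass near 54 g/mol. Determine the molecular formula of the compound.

C4H6

mol C = 0.3232 g CO₂ ÷ 44.009 g/mol = 0.0073440 mol
mol H = 2 × 0.09921 g H₂O ÷ 18.015 g/mol = 0.011014 mol
Divide by the smallest (0.0073440 mol): C 1.000, H 1.500
Multiplying each by 2 gives whole numbers: C 2.00, H 3.00
Empirical formula: C2H3
Empirical-formula mass = 27.05 g/mol; 54 ÷ 27.05 ≈ 2, so the molecular formula is C4H6.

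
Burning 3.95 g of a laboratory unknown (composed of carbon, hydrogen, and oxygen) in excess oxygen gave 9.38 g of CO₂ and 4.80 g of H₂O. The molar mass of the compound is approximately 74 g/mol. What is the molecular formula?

C4H10O

mol C = 9.38 g CO₂ ÷ 44.009 g/mol = 0.2131 mol
mol H = 2 × 4.80 g H₂O ÷ 18.015 g/mol = 0.5329 mol
mass O = 3.95 − (2.560 + 0.5372) = 0.8528 g → mol O = 0.8528 ÷ 15.999 = 0.05331 mol
Divide by the smallest (0.05331 mol): C 3.998, H 9.997, O 1.000
Empirical formula: C4H10O
Empirical-formula mass = 74.12 g/mol; 74 ÷ 74.12 ≈ 1, so the molecular formula is C4H10O.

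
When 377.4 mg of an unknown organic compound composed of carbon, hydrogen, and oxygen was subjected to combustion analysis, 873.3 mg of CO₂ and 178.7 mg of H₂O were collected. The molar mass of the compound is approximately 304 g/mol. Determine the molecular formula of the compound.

mol C = 0.8733 g CO₂ ÷ 44.009 g/mol = 0.019844 mol
mol H = 2 × 0.1787 g H₂O ÷ 18.015 g/mol = 0.019839 mol
mass O = 0.3774 − (0.23834 + 0.019998) = 0.11906 g → mol O = 0.11906 ÷ 15.999 = 0.0074417 mol
Divide by the smallest (0.0074417 mol): C 2.667, H 2.666, O 1.000
Multiplying each by 3 gives whole numbers: C 8.00, H 8.00, O 3.00
Empirical formula: C8H8O3
Empirical-formula mass = 152.15 g/mol; 304 ÷ 152.15 ≈ 2, so the molecular formula is C16H16O6.

C16H16O6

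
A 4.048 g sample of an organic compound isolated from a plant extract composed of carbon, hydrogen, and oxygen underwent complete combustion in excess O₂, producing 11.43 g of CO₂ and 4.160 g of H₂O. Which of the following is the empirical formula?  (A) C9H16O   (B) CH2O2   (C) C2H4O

(A) C9H16O

mol C = 11.43 g CO₂ ÷ 44.009 g/mol = 0.25972 mol
mol H = 2 × 4.160 g H₂O ÷ 18.015 g/mol = 0.46184 mol
mass O = 4.048 − (3.1195 + 0.46553) = 0.46298 g → mol O = 0.46298 ÷ 15.999 = 0.028938 mol
Divide by the smallest (0.028938 mol): C 8.975, H 15.960, O 1.000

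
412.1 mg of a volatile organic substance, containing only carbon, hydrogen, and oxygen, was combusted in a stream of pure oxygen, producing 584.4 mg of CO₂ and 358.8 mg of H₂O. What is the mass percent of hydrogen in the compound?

mol C = 0.5844 g CO₂ ÷ 44.009 g/mol = 0.013279 mol
mol H = 2 × 0.3588 g H₂O ÷ 18.015 g/mol = 0.039833 mol
mass O = 0.4121 − (0.15950 + 0.040152) = 0.21245 g → mol O = 0.21245 ÷ 15.999 = 0.013279 mol
mass % H = 0.040152 g ÷ 0.4121 g × 100%

9.74%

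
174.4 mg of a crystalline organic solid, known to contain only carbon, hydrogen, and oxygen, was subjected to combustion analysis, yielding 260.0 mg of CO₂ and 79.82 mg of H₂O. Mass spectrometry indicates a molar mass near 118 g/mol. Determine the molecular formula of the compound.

C4H6O4

mol C = 0.2600 g CO₂ ÷ 44.009 g/mol = 0.0059079 mol
mol H = 2 × 0.07982 g H₂O ÷ 18.015 g/mol = 0.0088615 mol
mass O = 0.1744 − (0.070960 + 0.0089324) = 0.094508 g → mol O = 0.094508 ÷ 15.999 = 0.0059071 mol
Divide by the smallest (0.0059071 mol): C 1.000, H 1.500, O 1.000
Multiplying each by 2 gives whole numbers: C 2.00, H 3.00, O 2.00
Empirical formula: C2H3O2
Empirical-formula mass = 59.04 g/mol; 118 ÷ 59.04 ≈ 2, so the molecular formula is C4H6O4.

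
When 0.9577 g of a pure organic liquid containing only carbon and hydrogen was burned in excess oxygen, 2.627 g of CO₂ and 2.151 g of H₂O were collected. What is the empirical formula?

CH4

mol C = 2.627 g CO₂ ÷ 44.009 g/mol = 0.059692 mol
mol H = 2 × 2.151 g H₂O ÷ 18.015 g/mol = 0.23880 mol
Divide by the smallest (0.059692 mol): C 1.000, H 4.001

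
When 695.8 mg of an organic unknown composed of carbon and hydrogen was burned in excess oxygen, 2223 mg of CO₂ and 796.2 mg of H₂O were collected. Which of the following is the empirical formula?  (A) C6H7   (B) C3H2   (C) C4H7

(C) C4H7

mol C = 2.223 g CO₂ ÷ 44.009 g/mol = 0.050512 mol
mol H = 2 × 0.7962 g H₂O ÷ 18.015 g/mol = 0.088393 mol
Divide by the smallest (0.050512 mol): C 1.000, H 1.750
Multiplying each by 4 gives whole numbers: C 4.00, H 7.00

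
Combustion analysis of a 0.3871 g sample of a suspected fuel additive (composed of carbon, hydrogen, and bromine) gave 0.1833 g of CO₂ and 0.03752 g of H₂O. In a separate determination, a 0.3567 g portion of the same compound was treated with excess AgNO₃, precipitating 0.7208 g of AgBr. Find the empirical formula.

mol C = 0.1833 g CO₂ ÷ 44.009 g/mol = 0.0041651 mol
mol H = 2 × 0.03752 g H₂O ÷ 18.015 g/mol = 0.0041654 mol
From the AgBr data: mol Br per gram of compound = (0.7208 ÷ 187.772) ÷ 0.3567 = 0.010762 mol/g, so in the 0.3871 g combustion sample mol Br = 0.0041659 mol
Divide by the smallest (0.0041651 mol): C 1.000, H 1.000, Br 1.000

CHBr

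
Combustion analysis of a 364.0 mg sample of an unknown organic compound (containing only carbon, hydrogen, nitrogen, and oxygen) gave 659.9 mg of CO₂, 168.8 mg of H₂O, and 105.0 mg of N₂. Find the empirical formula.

C4H5N2O

mol C = 0.6599 g CO₂ ÷ 44.009 g/mol = 0.014995 mol
mol H = 2 × 0.1688 g H₂O ÷ 18.015 g/mol = 0.018740 mol
mol N = 2 × 0.1050 g N₂ ÷ 28.014 g/mol = 0.0074963 mol
mass O = 0.3640 − (0.18010 + 0.018890 + 0.10500) = 0.060009 g → mol O = 0.060009 ÷ 15.999 = 0.0037508 mol
Divide by the smallest (0.0037508 mol): C 3.998, H 4.996, N 1.999, O 1.000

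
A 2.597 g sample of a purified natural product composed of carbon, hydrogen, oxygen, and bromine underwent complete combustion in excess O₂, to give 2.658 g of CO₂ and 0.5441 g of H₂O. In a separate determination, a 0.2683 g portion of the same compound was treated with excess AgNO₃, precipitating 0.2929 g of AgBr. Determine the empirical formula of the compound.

C8H8Br2O5

mol C = 2.658 g CO₂ ÷ 44.009 g/mol = 0.060397 mol
mol H = 2 × 0.5441 g H₂O ÷ 18.015 g/mol = 0.060405 mol
From the AgBr data: mol Br per gram of compound = (0.2929 ÷ 187.772) ÷ 0.2683 = 0.0058139 mol/g, so in the 2.597 g combustion sample mol Br = 0.015099 mol
mass O = 2.597 − (0.72543 + 0.060888 + 1.2064) = 0.60424 g → mol O = 0.60424 ÷ 15.999 = 0.037767 mol
Divide by the smallest (0.015099 mol): C 4.000, H 4.001, Br 1.000, O 2.501
Multiplying each by 2 gives whole numbers: C 8.00, H 8.00, Br 2.00, O 5.00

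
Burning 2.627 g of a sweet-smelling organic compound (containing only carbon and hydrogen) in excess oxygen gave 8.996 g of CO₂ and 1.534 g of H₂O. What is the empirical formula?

mol C = 8.996 g CO₂ ÷ 44.009 g/mol = 0.20441 mol
mol H = 2 × 1.534 g H₂O ÷ 18.015 g/mol = 0.17030 mol
Divide by the smallest (0.17030 mol): C 1.200, H 1.000
Multiplying each by 5 gives whole numbers: C 6.00, H 5.00

C6H5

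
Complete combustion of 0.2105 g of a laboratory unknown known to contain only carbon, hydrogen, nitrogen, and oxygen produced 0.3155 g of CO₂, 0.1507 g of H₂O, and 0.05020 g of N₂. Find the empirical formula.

C6H14N3O3

mol C = 0.3155 g CO₂ ÷ 44.009 g/mol = 0.0071690 mol
mol H = 2 × 0.1507 g H₂O ÷ 18.015 g/mol = 0.016731 mol
mol N = 2 × 0.05020 g N₂ ÷ 28.014 g/mol = 0.0035839 mol
mass O = 0.2105 − (0.086107 + 0.016864 + 0.050200) = 0.057329 g → mol O = 0.057329 ÷ 15.999 = 0.0035833 mol
Divide by the smallest (0.0035833 mol): C 2.001, H 4.669, N 1.000, O 1.000
Multiplying each by 3 gives whole numbers: C 6.00, H 14.01, N 3.00, O 3.00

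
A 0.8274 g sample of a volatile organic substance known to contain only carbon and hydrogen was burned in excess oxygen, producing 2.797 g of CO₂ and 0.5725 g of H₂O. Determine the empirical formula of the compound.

CH

mol C = 2.797 g CO₂ ÷ 44.009 g/mol = 0.063555 mol
mol H = 2 × 0.5725 g H₂O ÷ 18.015 g/mol = 0.063558 mol
Divide by the smallest (0.063555 mol): C 1.000, H 1.000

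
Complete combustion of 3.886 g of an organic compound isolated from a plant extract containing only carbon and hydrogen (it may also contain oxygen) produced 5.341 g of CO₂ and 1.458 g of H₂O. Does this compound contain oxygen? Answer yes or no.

yes

mol C = 5.341 g CO₂ ÷ 44.009 g/mol = 0.12136 mol
mol H = 2 × 1.458 g H₂O ÷ 18.015 g/mol = 0.16187 mol
C and H account for only 1.6208 g of the 3.886 g sample; the remaining 2.2652 g must be oxygen.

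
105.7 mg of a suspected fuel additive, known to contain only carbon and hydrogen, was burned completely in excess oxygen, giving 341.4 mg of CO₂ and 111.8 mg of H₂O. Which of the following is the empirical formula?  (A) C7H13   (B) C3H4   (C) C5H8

mol C = 0.3414 g CO₂ ÷ 44.009 g/mol = 0.0077575 mol
mol H = 2 × 0.1118 g H₂O ÷ 18.015 g/mol = 0.012412 mol
Divide by the smallest (0.0077575 mol): C 1.000, H 1.600
Multiplying each by 5 gives whole numbers: C 5.00, H 8.00

(C) C5H8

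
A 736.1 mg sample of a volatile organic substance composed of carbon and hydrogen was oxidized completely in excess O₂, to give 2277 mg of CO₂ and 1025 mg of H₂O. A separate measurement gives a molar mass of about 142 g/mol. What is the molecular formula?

mol C = 2.277 g CO₂ ÷ 44.009 g/mol = 0.051739 mol
mol H = 2 × 1.025 g H₂O ÷ 18.015 g/mol = 0.11379 mol
Divide by the smallest (0.051739 mol): C 1.000, H 2.199
Multiplying each by 5 gives whole numbers: C 5.00, H 11.00
Empirical formula: C5H11
Empirical-formula mass = 71.14 g/mol; 142 ÷ 71.14 ≈ 2, so the molecular formula is C10H22.

C10H22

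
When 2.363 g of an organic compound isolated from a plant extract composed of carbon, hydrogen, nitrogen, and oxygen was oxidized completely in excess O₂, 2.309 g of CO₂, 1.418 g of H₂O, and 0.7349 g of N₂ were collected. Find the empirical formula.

mol C = 2.309 g CO₂ ÷ 44.009 g/mol = 0.052467 mol
mol H = 2 × 1.418 g H₂O ÷ 18.015 g/mol = 0.15742 mol
mol N = 2 × 0.7349 g N₂ ÷ 28.014 g/mol = 0.052467 mol
mass O = 2.363 − (0.63018 + 0.15868 + 0.73490) = 0.83924 g → mol O = 0.83924 ÷ 15.999 = 0.052456 mol
Divide by the smallest (0.052456 mol): C 1.000, H 3.001, N 1.000, O 1.000

CH3NO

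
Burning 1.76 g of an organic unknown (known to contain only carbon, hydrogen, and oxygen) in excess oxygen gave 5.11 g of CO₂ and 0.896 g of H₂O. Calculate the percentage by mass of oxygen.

mol C = 5.11 g CO₂ ÷ 44.009 g/mol = 0.1161 mol
mol H = 2 × 0.896 g H₂O ÷ 18.015 g/mol = 0.09947 mol
mass O = 1.76 − (1.395 + 0.1003) = 0.2651 g → mol O = 0.2651 ÷ 15.999 = 0.01657 mol
mass % O = 0.2651 g ÷ 1.76 g × 100%

15.1%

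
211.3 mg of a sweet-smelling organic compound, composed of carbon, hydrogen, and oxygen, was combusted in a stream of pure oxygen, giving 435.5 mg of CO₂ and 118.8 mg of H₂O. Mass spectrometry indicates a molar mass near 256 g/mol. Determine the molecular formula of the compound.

C12H16O6

mol C = 0.4355 g CO₂ ÷ 44.009 g/mol = 0.0098957 mol
mol H = 2 × 0.1188 g H₂O ÷ 18.015 g/mol = 0.013189 mol
mass O = 0.2113 − (0.11886 + 0.013295) = 0.079148 g → mol O = 0.079148 ÷ 15.999 = 0.0049471 mol
Divide by the smallest (0.0049471 mol): C 2.000, H 2.666, O 1.000
Multiplying each by 3 gives whole numbers: C 6.00, H 8.00, O 3.00
Empirical formula: C6H8O3
Empirical-formula mass = 128.13 g/mol; 256 ÷ 128.13 ≈ 2, so the molecular formula is C12H16O6.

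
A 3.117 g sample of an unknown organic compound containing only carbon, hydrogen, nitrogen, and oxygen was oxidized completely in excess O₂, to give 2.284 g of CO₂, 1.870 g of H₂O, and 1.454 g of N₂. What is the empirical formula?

mol C = 2.284 g CO₂ ÷ 44.009 g/mol = 0.051898 mol
mol H = 2 × 1.870 g H₂O ÷ 18.015 g/mol = 0.20760 mol
mol N = 2 × 1.454 g N₂ ÷ 28.014 g/mol = 0.10381 mol
mass O = 3.117 − (0.62335 + 0.20927 + 1.4540) = 0.83038 g → mol O = 0.83038 ÷ 15.999 = 0.051902 mol
Divide by the smallest (0.051898 mol): C 1.000, H 4.000, N 2.000, O 1.000

CH4N2O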